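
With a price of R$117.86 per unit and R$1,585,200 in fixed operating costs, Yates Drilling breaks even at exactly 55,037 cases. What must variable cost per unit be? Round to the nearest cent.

Contribution per unit must be FC / Q = R$1,585,200 / 55,037 = R$28.8024.
Hence VC = price − CM = R$117.86 − R$28.8024 = R$89.06.

R$89.06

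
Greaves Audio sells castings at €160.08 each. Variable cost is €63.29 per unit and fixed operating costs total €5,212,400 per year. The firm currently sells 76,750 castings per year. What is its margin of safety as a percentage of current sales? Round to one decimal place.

Each unit contributes €160.08 − €63.29 = €96.79. Break-even units = €5,212,400 ÷ €96.79 = 53,852.67; break-even revenue = 53,852.67 × €160.08 = €8,620,735.53.
Current sales = 76,750 × €160.08 = €12,286,140.00.
Margin of safety = (€12,286,140.00 − €8,620,735.53) ÷ €12,286,140.00 = 29.8%.

29.8%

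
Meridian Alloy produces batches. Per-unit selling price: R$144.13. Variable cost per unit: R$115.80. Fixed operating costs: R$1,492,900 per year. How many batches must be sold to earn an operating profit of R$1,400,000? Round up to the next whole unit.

102,115 batches

Each unit contributes R$144.13 − R$115.80 = R$28.33.
Units = (FC + target) / CM = (R$1,492,900 + R$1,400,000) / R$28.33 = 102,114.37, so 102,115 batches.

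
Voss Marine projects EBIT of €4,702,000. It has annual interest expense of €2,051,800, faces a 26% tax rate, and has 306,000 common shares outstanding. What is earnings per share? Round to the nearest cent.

€6.41

Pre-tax income = €4,702,000 − €2,051,800.00 = €2,650,200.00.
After tax at 26%: net income = €2,650,200.00 × 0.74 = €1,961,148.00.
EPS = €1,961,148.00 ÷ 306,000 = €6.41.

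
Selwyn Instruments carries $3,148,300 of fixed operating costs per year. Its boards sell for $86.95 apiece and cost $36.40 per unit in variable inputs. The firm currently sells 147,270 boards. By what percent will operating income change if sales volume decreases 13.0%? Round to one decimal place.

-22.5%

At 147,270 units, contribution = 147,270 × $50.55 = $7,444,498.50.
Operating income = contribution − fixed costs = $7,444,498.50 − $3,148,300 = $4,296,198.50.
Degree of operating leverage = $7,444,498.50 / $4,296,198.50 = 1.7328.
Operating income changes by 1.7328 × -13.0% = -22.5%.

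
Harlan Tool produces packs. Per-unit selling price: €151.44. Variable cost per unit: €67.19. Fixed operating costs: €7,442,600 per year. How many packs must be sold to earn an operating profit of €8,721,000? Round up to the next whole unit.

Unit CM = price − variable cost = €151.44 − €67.19 = €84.25.
Required volume = (fixed costs + target profit) ÷ CM = (€7,442,600 + €8,721,000) ÷ €84.25 = 191,852.82, so 191,853 packs.

191,853 packs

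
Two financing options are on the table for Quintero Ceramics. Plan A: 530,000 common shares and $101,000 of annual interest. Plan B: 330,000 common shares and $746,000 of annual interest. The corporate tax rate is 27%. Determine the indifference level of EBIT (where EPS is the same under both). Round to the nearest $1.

$1,810,250

At indifference, (EBIT − 101,000)(1 − t)/530,000 = (EBIT − 746,000)(1 − t)/330,000.
The (1 − t) factor cancels: (EBIT − 101,000) × 330,000 = (EBIT − 746,000) × 530,000.
Solving, EBIT = (746,000·530,000 − 101,000·330,000) / (530,000 − 330,000) = 362,050,000,000 / 200,000 = 1,810,250.00.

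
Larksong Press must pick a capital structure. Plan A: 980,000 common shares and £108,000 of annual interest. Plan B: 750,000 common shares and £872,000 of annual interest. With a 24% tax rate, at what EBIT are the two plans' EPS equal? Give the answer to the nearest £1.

Set EPS_A = EPS_B: (EBIT − £108,000)(1 − 0.24) ÷ 980,000 = (EBIT − £872,000)(1 − 0.24) ÷ 750,000.
Cancelling (1 − t) and cross-multiplying: 750,000·(EBIT − 108,000) = 980,000·(EBIT − 872,000).
EBIT × (980,000 − 750,000) = 872,000 × 980,000 − 108,000 × 750,000 = 773,560,000,000, so EBIT = 773,560,000,000 ÷ 230,000 = 3,363,304.35.

£3,363,304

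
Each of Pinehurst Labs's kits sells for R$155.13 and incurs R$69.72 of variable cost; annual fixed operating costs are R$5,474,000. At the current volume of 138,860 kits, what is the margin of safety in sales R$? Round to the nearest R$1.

R$11,598,937

Contribution margin per unit = R$155.13 − R$69.72 = R$85.41. Break-even units = R$5,474,000 ÷ R$85.41 = 64,090.86; break-even revenue = 64,090.86 × R$155.13 = R$9,942,414.47.
Actual sales revenue = 138,860 × R$155.13 = R$21,541,351.80.
Margin of safety = R$21,541,351.80 − R$9,942,414.47 = R$11,598,937.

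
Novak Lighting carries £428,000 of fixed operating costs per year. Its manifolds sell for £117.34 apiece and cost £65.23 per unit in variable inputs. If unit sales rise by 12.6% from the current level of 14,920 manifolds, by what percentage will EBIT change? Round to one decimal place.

At 14,920 units, contribution = 14,920 × £52.11 = £777,481.20.
EBIT = £777,481.20 − £428,000 = £349,481.20.
DOL = contribution ÷ EBIT = £777,481.20 ÷ £349,481.20 = 2.2247.
%ΔEBIT = DOL × %ΔSales = 2.2247 × +12.6% = +28.0%.

+28.0%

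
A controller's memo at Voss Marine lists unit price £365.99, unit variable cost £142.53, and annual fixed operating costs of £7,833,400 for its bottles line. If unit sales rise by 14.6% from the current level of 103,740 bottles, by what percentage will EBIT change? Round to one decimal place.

Contribution at this volume is 103,740 × £223.46 = £23,181,740.40.
Operating income = contribution − fixed costs = £23,181,740.40 − £7,833,400 = £15,348,340.40.
Degree of operating leverage = £23,181,740.40 / £15,348,340.40 = 1.5104.
Operating income changes by 1.5104 × +14.6% = +22.1%.

+22.1%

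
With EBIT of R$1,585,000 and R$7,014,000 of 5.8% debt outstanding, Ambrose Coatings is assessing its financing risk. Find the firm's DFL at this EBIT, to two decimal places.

1.35

Annual interest charges come to R$406,812.00.
Degree of financial leverage = EBIT / (EBIT − interest) = R$1,585,000 / R$1,178,188.00 = 1.3453.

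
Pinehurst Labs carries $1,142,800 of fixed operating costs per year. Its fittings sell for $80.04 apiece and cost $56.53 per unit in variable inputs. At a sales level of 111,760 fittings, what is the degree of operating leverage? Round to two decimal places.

Total contribution margin = 111,760 × $23.51 = $2,627,477.60.
EBIT = $2,627,477.60 − $1,142,800 = $1,484,677.60.
So DOL = total CM / EBIT = $2,627,477.60 / $1,484,677.60 = 1.7697.

1.77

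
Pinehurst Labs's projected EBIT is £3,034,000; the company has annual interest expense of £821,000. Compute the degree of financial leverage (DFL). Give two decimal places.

1.37

Interest = £821,000.00.
DFL = EBIT ÷ (EBIT − I) = £3,034,000 ÷ (£3,034,000 − £821,000.00) = £3,034,000 ÷ £2,213,000.00 = 1.3710.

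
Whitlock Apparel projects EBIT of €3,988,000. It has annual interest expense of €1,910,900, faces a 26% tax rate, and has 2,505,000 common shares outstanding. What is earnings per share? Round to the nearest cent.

Interest = €1,910,900.00, so EBT = €3,988,000 − €1,910,900.00 = €2,077,100.00.
Net income = €2,077,100.00 × (1 − 0.26) = €1,537,054.00.
EPS = €1,537,054.00 ÷ 2,505,000 = €0.61.

€0.61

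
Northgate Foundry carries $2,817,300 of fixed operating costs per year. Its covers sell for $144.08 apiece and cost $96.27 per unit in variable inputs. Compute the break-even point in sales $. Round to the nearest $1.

$8,490,203

Contribution margin per unit = $144.08 − $96.27 = $47.81, a CM ratio of $47.81 ÷ $144.08 = 0.3318.
Break-even revenue = fixed costs × price ÷ CM = $2,817,300 × $144.08 ÷ $47.81 = $8,490,203.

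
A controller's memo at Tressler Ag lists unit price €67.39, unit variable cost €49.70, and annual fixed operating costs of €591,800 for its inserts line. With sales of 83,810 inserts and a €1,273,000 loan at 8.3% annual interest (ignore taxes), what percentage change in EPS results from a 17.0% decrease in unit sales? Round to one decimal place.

-32.1%

At 83,810 units, contribution = 83,810 × €17.69 = €1,482,598.90.
Operating income = contribution − fixed costs = €1,482,598.90 − €591,800 = €890,798.90.
Interest = €105,659.00, so EBIT − I = €785,139.90.
DCL = total CM / (EBIT − I) = €1,482,598.90 / €785,139.90 = 1.8883.
EPS therefore changes by 1.8883 × (-17.0%) = -32.1%.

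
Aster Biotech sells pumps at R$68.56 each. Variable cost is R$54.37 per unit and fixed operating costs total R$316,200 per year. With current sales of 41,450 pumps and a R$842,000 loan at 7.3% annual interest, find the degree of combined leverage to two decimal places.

At 41,450 units, contribution = 41,450 × R$14.19 = R$588,175.50.
EBIT = R$588,175.50 − R$316,200 = R$271,975.50. Interest = R$61,466.00, so EBIT − I = R$210,509.50.
DCL = contribution ÷ (EBIT − I) = R$588,175.50 ÷ R$210,509.50 = 2.7941.

2.79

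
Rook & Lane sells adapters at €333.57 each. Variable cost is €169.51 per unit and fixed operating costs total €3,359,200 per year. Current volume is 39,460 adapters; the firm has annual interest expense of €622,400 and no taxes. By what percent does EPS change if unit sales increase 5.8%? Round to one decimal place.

+15.1%

At 39,460 units, contribution = 39,460 × €164.06 = €6,473,807.60.
Operating income = contribution − fixed costs = €6,473,807.60 − €3,359,200 = €3,114,607.60.
Interest = €622,400.00, so EBIT − I = €2,492,207.60.
Degree of combined leverage = contribution ÷ (EBIT − I) = €6,473,807.60 ÷ €2,492,207.60 = 2.5976.
EPS therefore changes by 2.5976 × (+5.8%) = +15.1%.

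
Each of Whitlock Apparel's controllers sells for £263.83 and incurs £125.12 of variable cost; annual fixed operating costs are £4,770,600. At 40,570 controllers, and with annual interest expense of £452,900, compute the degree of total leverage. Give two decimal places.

13.93

At 40,570 units, contribution = 40,570 × £138.71 = £5,627,464.70.
EBIT = £5,627,464.70 − £4,770,600 = £856,864.70. Interest = £452,900.00, so EBIT − I = £403,964.70.
DCL = contribution ÷ (EBIT − I) = £5,627,464.70 ÷ £403,964.70 = 13.9306.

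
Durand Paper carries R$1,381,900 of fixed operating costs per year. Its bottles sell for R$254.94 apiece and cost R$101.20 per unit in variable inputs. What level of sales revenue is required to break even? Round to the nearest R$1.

R$2,291,541

CM per unit = R$254.94 − R$101.20 = R$153.74; CM ratio = R$153.74 / R$254.94 = 0.6030.
Break-even sales = FC ÷ CM ratio = R$1,381,900 × R$254.94 / R$153.74 = R$2,291,541.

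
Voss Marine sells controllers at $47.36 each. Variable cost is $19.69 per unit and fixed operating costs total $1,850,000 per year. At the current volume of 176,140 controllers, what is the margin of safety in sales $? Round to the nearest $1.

Unit CM = price − variable cost = $47.36 − $19.69 = $27.67. Break-even units = $1,850,000 ÷ $27.67 = 66,859.41; break-even revenue = 66,859.41 × $47.36 = $3,166,461.87.
Current sales = 176,140 × $47.36 = $8,341,990.40.
Margin of safety = $8,341,990.40 − $3,166,461.87 = $5,175,529.

$5,175,529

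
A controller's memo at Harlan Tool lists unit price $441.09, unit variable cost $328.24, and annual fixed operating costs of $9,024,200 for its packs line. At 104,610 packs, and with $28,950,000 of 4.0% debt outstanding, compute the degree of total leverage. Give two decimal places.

At 104,610 units, contribution = 104,610 × $112.85 = $11,805,238.50.
Subtracting fixed costs: EBIT = $11,805,238.50 − $9,024,200 = $2,781,038.50. Interest = $1,158,000.00, so EBIT − I = $1,623,038.50.
Degree of total leverage = total CM / (EBIT − interest) = $11,805,238.50 / $1,623,038.50 = 7.2735.

7.27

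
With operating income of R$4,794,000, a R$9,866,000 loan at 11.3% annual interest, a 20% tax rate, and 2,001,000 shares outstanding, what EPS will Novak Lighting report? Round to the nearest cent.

Pre-tax income = R$4,794,000 − R$1,114,858.00 = R$3,679,142.00.
Net income = R$3,679,142.00 × (1 − 0.20) = R$2,943,313.60.
EPS = R$2,943,313.60 ÷ 2,001,000 = R$1.47.

R$1.47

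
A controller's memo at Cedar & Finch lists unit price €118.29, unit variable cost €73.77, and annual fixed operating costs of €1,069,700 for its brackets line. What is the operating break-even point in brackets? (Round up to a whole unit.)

24,028 brackets

Each unit contributes €118.29 − €73.77 = €44.52.
Units to break even: €1,069,700 ÷ €44.52 = 24,027.40, rounded up to 24,028.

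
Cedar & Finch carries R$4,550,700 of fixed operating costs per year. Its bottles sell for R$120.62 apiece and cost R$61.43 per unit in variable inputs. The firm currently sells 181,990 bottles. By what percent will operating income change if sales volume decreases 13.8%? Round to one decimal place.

-23.9%

Contribution at this volume is 181,990 × R$59.19 = R$10,771,988.10.
EBIT = R$10,771,988.10 − R$4,550,700 = R$6,221,288.10.
DOL = contribution ÷ EBIT = R$10,771,988.10 ÷ R$6,221,288.10 = 1.7315.
So EBIT moves 1.7315 × (-13.8%) = -23.9%.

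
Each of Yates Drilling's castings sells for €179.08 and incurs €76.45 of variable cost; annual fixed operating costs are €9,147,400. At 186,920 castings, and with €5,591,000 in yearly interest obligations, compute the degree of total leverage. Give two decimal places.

At 186,920 units, contribution = 186,920 × €102.63 = €19,183,599.60.
EBIT = €19,183,599.60 − €9,147,400 = €10,036,199.60. Interest = €5,591,000.00, so EBIT − I = €4,445,199.60.
DCL = contribution ÷ (EBIT − I) = €19,183,599.60 ÷ €4,445,199.60 = 4.3156.

4.32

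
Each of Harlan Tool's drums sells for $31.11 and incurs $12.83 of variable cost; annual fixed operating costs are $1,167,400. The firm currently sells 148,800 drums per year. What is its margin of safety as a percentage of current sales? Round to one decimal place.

57.1%

Contribution margin per unit = $31.11 − $12.83 = $18.28. Break-even units = $1,167,400 ÷ $18.28 = 63,862.14; break-even revenue = 63,862.14 × $31.11 = $1,986,751.31.
Actual sales revenue = 148,800 × $31.11 = $4,629,168.00.
Margin of safety = ($4,629,168.00 − $1,986,751.31) ÷ $4,629,168.00 = 57.1%.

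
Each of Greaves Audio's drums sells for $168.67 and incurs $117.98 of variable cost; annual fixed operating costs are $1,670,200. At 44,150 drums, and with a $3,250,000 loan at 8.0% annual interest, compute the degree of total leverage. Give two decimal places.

7.27

Total contribution margin = 44,150 × $50.69 = $2,237,963.50.
EBIT = $2,237,963.50 − $1,670,200 = $567,763.50. Interest = $260,000.00, so EBIT − I = $307,763.50.
Degree of total leverage = total CM / (EBIT − interest) = $2,237,963.50 / $307,763.50 = 7.2717.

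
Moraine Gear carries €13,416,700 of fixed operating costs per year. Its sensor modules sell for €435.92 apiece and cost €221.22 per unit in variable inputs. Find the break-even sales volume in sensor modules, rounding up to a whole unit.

Unit CM = price − variable cost = €435.92 − €221.22 = €214.70.
Break-even Q = €13,416,700 / €214.70 = 62,490.45 → 62,491 sensor modules.

62,491 sensor modules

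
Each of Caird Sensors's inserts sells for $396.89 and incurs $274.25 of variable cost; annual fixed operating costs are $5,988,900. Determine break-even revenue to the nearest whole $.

CM per unit = $396.89 − $274.25 = $122.64; CM ratio = $122.64 / $396.89 = 0.3090.
Break-even revenue = fixed costs × price ÷ CM = $5,988,900 × $396.89 ÷ $122.64 = $19,381,397.

$19,381,397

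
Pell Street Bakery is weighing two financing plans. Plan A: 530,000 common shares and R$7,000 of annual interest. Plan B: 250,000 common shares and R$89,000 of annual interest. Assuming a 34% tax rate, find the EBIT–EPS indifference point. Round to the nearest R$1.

Set EPS_A = EPS_B: (EBIT − R$7,000)(1 − 0.34) ÷ 530,000 = (EBIT − R$89,000)(1 − 0.34) ÷ 250,000.
The (1 − t) factor cancels: (EBIT − 7,000) × 250,000 = (EBIT − 89,000) × 530,000.
Solving, EBIT = (89,000·530,000 − 7,000·250,000) / (530,000 − 250,000) = 45,420,000,000 / 280,000 = 162,214.29.

R$162,214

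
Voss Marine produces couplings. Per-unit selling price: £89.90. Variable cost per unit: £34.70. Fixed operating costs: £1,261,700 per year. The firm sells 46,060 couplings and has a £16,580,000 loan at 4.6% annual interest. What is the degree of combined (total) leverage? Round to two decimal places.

At 46,060 units, contribution = 46,060 × £55.20 = £2,542,512.00.
Operating income = contribution − fixed costs = £2,542,512.00 − £1,261,700 = £1,280,812.00. Interest = £762,680.00.
DOL = £2,542,512.00 ÷ £1,280,812.00 = 1.9851; DFL = £1,280,812.00 ÷ £518,132.00 = 2.4720.
DCL = DOL × DFL = 1.9851 × 2.4720 = 4.9072.

4.91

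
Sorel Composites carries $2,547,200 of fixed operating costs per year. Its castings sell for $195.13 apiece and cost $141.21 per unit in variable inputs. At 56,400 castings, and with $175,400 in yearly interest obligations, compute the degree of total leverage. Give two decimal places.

Contribution at this volume is 56,400 × $53.92 = $3,041,088.00.
Subtracting fixed costs: EBIT = $3,041,088.00 − $2,547,200 = $493,888.00. Interest = $175,400.00.
DOL = $3,041,088.00 ÷ $493,888.00 = 6.1574; DFL = $493,888.00 ÷ $318,488.00 = 1.5507.
Combined leverage = 6.1574 × 1.5507 = 9.5483.

9.55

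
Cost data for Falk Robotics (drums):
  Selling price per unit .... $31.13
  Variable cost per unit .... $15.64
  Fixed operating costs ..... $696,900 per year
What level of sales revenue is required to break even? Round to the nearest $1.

CM per unit = $31.13 − $15.64 = $15.49; CM ratio = $15.49 / $31.13 = 0.4976.
Break-even sales = FC ÷ CM ratio = $696,900 × $31.13 / $15.49 = $1,400,549.

$1,400,549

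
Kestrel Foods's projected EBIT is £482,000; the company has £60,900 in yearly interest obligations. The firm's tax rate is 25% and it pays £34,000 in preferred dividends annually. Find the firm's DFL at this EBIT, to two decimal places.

1.28

Interest = £60,900.00.
Preferred dividends grossed up pre-tax: £34,000 / (1 − 0.25) = £45,333.33.
DFL = EBIT ÷ [EBIT − I − D_p/(1−t)] = £482,000 ÷ [£482,000 − £60,900.00 − £45,333.33] = £482,000 ÷ £375,766.67 = 1.2827.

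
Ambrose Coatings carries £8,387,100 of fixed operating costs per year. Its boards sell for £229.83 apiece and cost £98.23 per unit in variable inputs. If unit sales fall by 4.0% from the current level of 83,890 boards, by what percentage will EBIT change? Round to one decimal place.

-16.6%

At 83,890 units, contribution = 83,890 × £131.60 = £11,039,924.00.
Subtracting fixed costs: EBIT = £11,039,924.00 − £8,387,100 = £2,652,824.00.
Degree of operating leverage = £11,039,924.00 / £2,652,824.00 = 4.1616.
%ΔEBIT = DOL × %ΔSales = 4.1616 × -4.0% = -16.6%.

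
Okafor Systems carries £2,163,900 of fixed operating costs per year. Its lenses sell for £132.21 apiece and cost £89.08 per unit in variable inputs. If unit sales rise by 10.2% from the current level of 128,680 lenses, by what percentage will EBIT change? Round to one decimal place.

+16.7%

Total contribution margin = 128,680 × £43.13 = £5,549,968.40.
Operating income = contribution − fixed costs = £5,549,968.40 − £2,163,900 = £3,386,068.40.
So DOL = total CM / EBIT = £5,549,968.40 / £3,386,068.40 = 1.6391.
%ΔEBIT = DOL × %ΔSales = 1.6391 × +10.2% = +16.7%.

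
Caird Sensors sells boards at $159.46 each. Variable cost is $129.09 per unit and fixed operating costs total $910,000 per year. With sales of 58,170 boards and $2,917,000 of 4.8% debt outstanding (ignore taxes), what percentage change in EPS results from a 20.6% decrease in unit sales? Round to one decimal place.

Contribution at this volume is 58,170 × $30.37 = $1,766,622.90.
Subtracting fixed costs: EBIT = $1,766,622.90 − $910,000 = $856,622.90.
Interest = $140,016.00, so EBIT − I = $716,606.90.
DCL = total CM / (EBIT − I) = $1,766,622.90 / $716,606.90 = 2.4653.
%ΔEPS = DCL × %ΔSales = 2.4653 × -20.6% = -50.8%.

-50.8%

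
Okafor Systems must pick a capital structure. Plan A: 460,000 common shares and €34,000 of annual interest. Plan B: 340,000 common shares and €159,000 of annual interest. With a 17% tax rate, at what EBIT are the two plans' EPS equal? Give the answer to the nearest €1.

€513,167

At indifference, (EBIT − 34,000)(1 − t)/460,000 = (EBIT − 159,000)(1 − t)/340,000.
The (1 − t) factor cancels: (EBIT − 34,000) × 340,000 = (EBIT − 159,000) × 460,000.
EBIT × (460,000 − 340,000) = 159,000 × 460,000 − 34,000 × 340,000 = 61,580,000,000, so EBIT = 61,580,000,000 ÷ 120,000 = 513,166.67.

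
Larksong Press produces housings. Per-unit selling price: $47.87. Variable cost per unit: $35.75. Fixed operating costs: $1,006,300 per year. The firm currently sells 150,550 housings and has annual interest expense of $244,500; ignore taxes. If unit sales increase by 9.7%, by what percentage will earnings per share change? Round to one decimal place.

Total contribution margin = 150,550 × $12.12 = $1,824,666.00.
Operating income = contribution − fixed costs = $1,824,666.00 − $1,006,300 = $818,366.00.
After interest of $244,500.00, pre-tax earnings = $573,866.00.
DCL = total CM / (EBIT − I) = $1,824,666.00 / $573,866.00 = 3.1796.
%ΔEPS = DCL × %ΔSales = 3.1796 × +9.7% = +30.8%.

+30.8%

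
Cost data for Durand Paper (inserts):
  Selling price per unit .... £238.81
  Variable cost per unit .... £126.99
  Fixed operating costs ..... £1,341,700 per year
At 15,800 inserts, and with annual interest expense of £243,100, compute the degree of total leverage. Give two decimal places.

Total contribution margin = 15,800 × £111.82 = £1,766,756.00.
Subtracting fixed costs: EBIT = £1,766,756.00 − £1,341,700 = £425,056.00. Interest = £243,100.00, so EBIT − I = £181,956.00.
DCL = contribution ÷ (EBIT − I) = £1,766,756.00 ÷ £181,956.00 = 9.7098.

9.71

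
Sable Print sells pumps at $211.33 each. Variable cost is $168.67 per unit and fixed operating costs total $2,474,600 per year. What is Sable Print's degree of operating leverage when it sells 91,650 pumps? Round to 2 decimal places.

2.72

Contribution at this volume is 91,650 × $42.66 = $3,909,789.00.
Subtracting fixed costs: EBIT = $3,909,789.00 − $2,474,600 = $1,435,189.00.
DOL = contribution ÷ EBIT = $3,909,789.00 ÷ $1,435,189.00 = 2.7242.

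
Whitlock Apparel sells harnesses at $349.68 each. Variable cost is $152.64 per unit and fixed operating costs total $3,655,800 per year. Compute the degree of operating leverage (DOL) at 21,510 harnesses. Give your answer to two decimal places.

7.28

Total contribution margin = 21,510 × $197.04 = $4,238,330.40.
EBIT = $4,238,330.40 − $3,655,800 = $582,530.40.
Degree of operating leverage = $4,238,330.40 / $582,530.40 = 7.2757.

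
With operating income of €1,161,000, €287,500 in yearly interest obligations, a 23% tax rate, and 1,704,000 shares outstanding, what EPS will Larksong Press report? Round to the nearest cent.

€0.39

Pre-tax income = €1,161,000 − €287,500.00 = €873,500.00.
Net income = €873,500.00 × (1 − 0.23) = €672,595.00.
Per share: €672,595.00 / 1,704,000 shares = €0.39.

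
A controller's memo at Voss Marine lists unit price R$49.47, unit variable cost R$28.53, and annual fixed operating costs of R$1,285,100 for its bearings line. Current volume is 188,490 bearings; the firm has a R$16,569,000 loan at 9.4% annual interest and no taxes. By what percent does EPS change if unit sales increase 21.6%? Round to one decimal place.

+77.2%

Total contribution margin = 188,490 × R$20.94 = R$3,946,980.60.
Subtracting fixed costs: EBIT = R$3,946,980.60 − R$1,285,100 = R$2,661,880.60.
After interest of R$1,557,486.00, pre-tax earnings = R$1,104,394.60.
Degree of combined leverage = contribution ÷ (EBIT − I) = R$3,946,980.60 ÷ R$1,104,394.60 = 3.5739.
%ΔEPS = DCL × %ΔSales = 3.5739 × +21.6% = +77.2%.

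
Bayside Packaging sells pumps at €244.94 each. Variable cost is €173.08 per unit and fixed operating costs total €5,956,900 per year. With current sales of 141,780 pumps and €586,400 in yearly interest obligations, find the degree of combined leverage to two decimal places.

2.80

Total contribution margin = 141,780 × €71.86 = €10,188,310.80.
Subtracting fixed costs: EBIT = €10,188,310.80 − €5,956,900 = €4,231,410.80. Interest = €586,400.00.
DOL = €10,188,310.80 ÷ €4,231,410.80 = 2.4078; DFL = €4,231,410.80 ÷ €3,645,010.80 = 1.1609.
DCL = DOL × DFL = 2.4078 × 1.1609 = 2.7952.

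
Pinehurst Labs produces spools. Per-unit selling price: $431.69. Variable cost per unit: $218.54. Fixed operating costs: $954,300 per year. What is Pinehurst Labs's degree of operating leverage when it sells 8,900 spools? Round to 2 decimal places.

2.01

At 8,900 units, contribution = 8,900 × $213.15 = $1,897,035.00.
Subtracting fixed costs: EBIT = $1,897,035.00 − $954,300 = $942,735.00.
Degree of operating leverage = $1,897,035.00 / $942,735.00 = 2.0123.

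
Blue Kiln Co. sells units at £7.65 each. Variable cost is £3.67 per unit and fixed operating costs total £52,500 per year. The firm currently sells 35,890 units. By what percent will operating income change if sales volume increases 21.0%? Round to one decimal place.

Total contribution margin = 35,890 × £3.98 = £142,842.20.
Operating income = contribution − fixed costs = £142,842.20 − £52,500 = £90,342.20.
So DOL = total CM / EBIT = £142,842.20 / £90,342.20 = 1.5811.
So EBIT moves 1.5811 × (+21.0%) = +33.2%.

+33.2%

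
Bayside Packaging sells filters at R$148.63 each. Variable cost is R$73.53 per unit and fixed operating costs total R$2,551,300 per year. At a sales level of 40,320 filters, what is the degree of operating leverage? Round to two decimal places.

6.35

Contribution at this volume is 40,320 × R$75.10 = R$3,028,032.00.
Subtracting fixed costs: EBIT = R$3,028,032.00 − R$2,551,300 = R$476,732.00.
So DOL = total CM / EBIT = R$3,028,032.00 / R$476,732.00 = 6.3516.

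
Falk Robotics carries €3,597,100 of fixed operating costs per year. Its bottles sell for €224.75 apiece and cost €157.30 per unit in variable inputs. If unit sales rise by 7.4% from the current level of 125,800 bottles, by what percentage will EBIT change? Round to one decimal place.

+12.8%

Contribution at this volume is 125,800 × €67.45 = €8,485,210.00.
EBIT = €8,485,210.00 − €3,597,100 = €4,888,110.00.
DOL = contribution ÷ EBIT = €8,485,210.00 ÷ €4,888,110.00 = 1.7359.
Operating income changes by 1.7359 × +7.4% = +12.8%.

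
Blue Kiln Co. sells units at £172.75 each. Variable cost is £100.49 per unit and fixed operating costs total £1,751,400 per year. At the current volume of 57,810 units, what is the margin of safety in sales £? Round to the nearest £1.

£5,799,654

Contribution margin per unit = £172.75 − £100.49 = £72.26. Break-even units = £1,751,400 ÷ £72.26 = 24,237.48; break-even revenue = 24,237.48 × £172.75 = £4,187,023.94.
Actual sales revenue = 57,810 × £172.75 = £9,986,677.50.
Margin of safety = £9,986,677.50 − £4,187,023.94 = £5,799,654.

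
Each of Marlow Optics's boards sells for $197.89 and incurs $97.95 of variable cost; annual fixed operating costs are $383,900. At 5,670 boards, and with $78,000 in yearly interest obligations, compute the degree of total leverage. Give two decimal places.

5.41

Contribution at this volume is 5,670 × $99.94 = $566,659.80.
EBIT = $566,659.80 − $383,900 = $182,759.80. Interest = $78,000.00, so EBIT − I = $104,759.80.
DCL = contribution ÷ (EBIT − I) = $566,659.80 ÷ $104,759.80 = 5.4091.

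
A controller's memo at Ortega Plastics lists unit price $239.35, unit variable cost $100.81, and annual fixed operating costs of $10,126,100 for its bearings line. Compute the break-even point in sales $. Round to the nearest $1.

$17,494,457

Contribution margin per unit = $239.35 − $100.81 = $138.54, a CM ratio of $138.54 ÷ $239.35 = 0.5788.
Break-even sales = FC ÷ CM ratio = $10,126,100 × $239.35 / $138.54 = $17,494,457.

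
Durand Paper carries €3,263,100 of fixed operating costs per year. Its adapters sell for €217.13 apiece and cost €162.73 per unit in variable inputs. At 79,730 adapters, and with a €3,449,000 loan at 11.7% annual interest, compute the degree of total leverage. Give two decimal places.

Contribution at this volume is 79,730 × €54.40 = €4,337,312.00.
Subtracting fixed costs: EBIT = €4,337,312.00 − €3,263,100 = €1,074,212.00. Interest = €403,533.00, so EBIT − I = €670,679.00.
Degree of total leverage = total CM / (EBIT − interest) = €4,337,312.00 / €670,679.00 = 6.4670.

6.47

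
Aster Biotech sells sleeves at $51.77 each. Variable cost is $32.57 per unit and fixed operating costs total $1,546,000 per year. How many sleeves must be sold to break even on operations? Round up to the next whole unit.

Unit CM = price − variable cost = $51.77 − $32.57 = $19.20.
Break-even Q = $1,546,000 / $19.20 = 80,520.83 → 80,521 sleeves.

80,521 sleeves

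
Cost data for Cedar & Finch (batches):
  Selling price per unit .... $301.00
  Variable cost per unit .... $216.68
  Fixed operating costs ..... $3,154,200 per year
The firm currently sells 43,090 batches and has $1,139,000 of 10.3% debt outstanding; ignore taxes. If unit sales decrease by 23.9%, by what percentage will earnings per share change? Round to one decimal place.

Contribution at this volume is 43,090 × $84.32 = $3,633,348.80.
Subtracting fixed costs: EBIT = $3,633,348.80 − $3,154,200 = $479,148.80.
After interest of $117,317.00, pre-tax earnings = $361,831.80.
DCL = total CM / (EBIT − I) = $3,633,348.80 / $361,831.80 = 10.0415.
%ΔEPS = DCL × %ΔSales = 10.0415 × -23.9% = -240.0%.

-240.0%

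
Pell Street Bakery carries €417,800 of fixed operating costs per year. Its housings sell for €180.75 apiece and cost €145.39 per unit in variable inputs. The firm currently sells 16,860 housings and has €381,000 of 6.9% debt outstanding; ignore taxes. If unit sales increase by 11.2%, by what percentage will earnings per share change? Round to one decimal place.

Contribution at this volume is 16,860 × €35.36 = €596,169.60.
EBIT = €596,169.60 − €417,800 = €178,369.60.
After interest of €26,289.00, pre-tax earnings = €152,080.60.
Degree of combined leverage = contribution ÷ (EBIT − I) = €596,169.60 ÷ €152,080.60 = 3.9201.
EPS therefore changes by 3.9201 × (+11.2%) = +43.9%.

+43.9%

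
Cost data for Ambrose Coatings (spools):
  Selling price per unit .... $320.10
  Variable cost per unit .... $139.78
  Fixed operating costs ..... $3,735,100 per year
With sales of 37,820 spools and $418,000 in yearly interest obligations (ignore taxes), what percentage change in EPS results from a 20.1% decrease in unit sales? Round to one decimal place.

-51.4%

Total contribution margin = 37,820 × $180.32 = $6,819,702.40.
Subtracting fixed costs: EBIT = $6,819,702.40 − $3,735,100 = $3,084,602.40.
Interest = $418,000.00, so EBIT − I = $2,666,602.40.
DCL = total CM / (EBIT − I) = $6,819,702.40 / $2,666,602.40 = 2.5575.
%ΔEPS = DCL × %ΔSales = 2.5575 × -20.1% = -51.4%.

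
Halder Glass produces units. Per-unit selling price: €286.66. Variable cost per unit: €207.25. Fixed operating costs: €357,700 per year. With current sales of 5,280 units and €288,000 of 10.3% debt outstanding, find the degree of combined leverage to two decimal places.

At 5,280 units, contribution = 5,280 × €79.41 = €419,284.80.
Operating income = contribution − fixed costs = €419,284.80 − €357,700 = €61,584.80. Interest = €29,664.00.
DOL = €419,284.80 ÷ €61,584.80 = 6.8083; DFL = €61,584.80 ÷ €31,920.80 = 1.9293.
DCL = DOL × DFL = 6.8083 × 1.9293 = 13.1353.

13.14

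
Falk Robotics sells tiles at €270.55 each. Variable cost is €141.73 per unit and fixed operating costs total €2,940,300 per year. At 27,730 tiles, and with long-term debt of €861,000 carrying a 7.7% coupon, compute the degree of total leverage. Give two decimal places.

Total contribution margin = 27,730 × €128.82 = €3,572,178.60.
Subtracting fixed costs: EBIT = €3,572,178.60 − €2,940,300 = €631,878.60. Interest = €66,297.00, so EBIT − I = €565,581.60.
DCL = contribution ÷ (EBIT − I) = €3,572,178.60 ÷ €565,581.60 = 6.3159.

6.32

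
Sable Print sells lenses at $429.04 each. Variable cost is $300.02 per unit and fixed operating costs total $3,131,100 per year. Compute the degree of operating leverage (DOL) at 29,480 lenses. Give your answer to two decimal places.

5.66

Total contribution margin = 29,480 × $129.02 = $3,803,509.60.
EBIT = $3,803,509.60 − $3,131,100 = $672,409.60.
Degree of operating leverage = $3,803,509.60 / $672,409.60 = 5.6565.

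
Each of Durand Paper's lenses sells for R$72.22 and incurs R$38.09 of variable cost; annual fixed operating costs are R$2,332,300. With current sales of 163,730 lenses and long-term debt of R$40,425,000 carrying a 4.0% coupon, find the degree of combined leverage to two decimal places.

At 163,730 units, contribution = 163,730 × R$34.13 = R$5,588,104.90.
Operating income = contribution − fixed costs = R$5,588,104.90 − R$2,332,300 = R$3,255,804.90. Interest = R$1,617,000.00.
DOL = R$5,588,104.90 ÷ R$3,255,804.90 = 1.7164; DFL = R$3,255,804.90 ÷ R$1,638,804.90 = 1.9867.
DCL = DOL × DFL = 1.7164 × 1.9867 = 3.4100.

3.41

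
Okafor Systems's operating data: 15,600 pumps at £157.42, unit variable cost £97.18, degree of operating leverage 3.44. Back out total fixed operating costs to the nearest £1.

£666,563

Total contribution margin = 15,600 × £60.24 = £939,744.00.
DOL = contribution / EBIT, so EBIT = £939,744.00 / 3.44 = £273,181.40.
Fixed costs = CM − EBIT = £939,744.00 − £273,181.40 = £666,563.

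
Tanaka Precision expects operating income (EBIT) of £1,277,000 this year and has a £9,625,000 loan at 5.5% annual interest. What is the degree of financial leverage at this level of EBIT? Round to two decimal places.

1.71

Interest = £529,375.00.
Degree of financial leverage = EBIT / (EBIT − interest) = £1,277,000 / £747,625.00 = 1.7081.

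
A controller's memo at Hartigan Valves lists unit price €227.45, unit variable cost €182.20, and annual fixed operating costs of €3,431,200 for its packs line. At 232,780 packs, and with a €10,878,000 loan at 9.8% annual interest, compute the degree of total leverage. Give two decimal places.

1.75

At 232,780 units, contribution = 232,780 × €45.25 = €10,533,295.00.
Operating income = contribution − fixed costs = €10,533,295.00 − €3,431,200 = €7,102,095.00. Interest = €1,066,044.00, so EBIT − I = €6,036,051.00.
DCL = contribution ÷ (EBIT − I) = €10,533,295.00 ÷ €6,036,051.00 = 1.7451.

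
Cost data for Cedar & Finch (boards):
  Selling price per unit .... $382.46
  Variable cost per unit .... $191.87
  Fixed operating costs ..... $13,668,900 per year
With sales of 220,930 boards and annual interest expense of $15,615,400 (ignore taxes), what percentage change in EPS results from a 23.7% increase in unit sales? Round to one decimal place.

Contribution at this volume is 220,930 × $190.59 = $42,107,048.70.
Subtracting fixed costs: EBIT = $42,107,048.70 − $13,668,900 = $28,438,148.70.
Interest = $15,615,400.00, so EBIT − I = $12,822,748.70.
Degree of combined leverage = contribution ÷ (EBIT − I) = $42,107,048.70 ÷ $12,822,748.70 = 3.2838.
%ΔEPS = DCL × %ΔSales = 3.2838 × +23.7% = +77.8%.

+77.8%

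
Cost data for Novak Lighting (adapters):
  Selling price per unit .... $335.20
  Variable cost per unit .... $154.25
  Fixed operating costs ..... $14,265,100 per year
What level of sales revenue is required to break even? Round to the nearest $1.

$26,425,319

Contribution margin per unit = $335.20 − $154.25 = $180.95, a CM ratio of $180.95 ÷ $335.20 = 0.5398.
Break-even sales = FC ÷ CM ratio = $14,265,100 × $335.20 / $180.95 = $26,425,319.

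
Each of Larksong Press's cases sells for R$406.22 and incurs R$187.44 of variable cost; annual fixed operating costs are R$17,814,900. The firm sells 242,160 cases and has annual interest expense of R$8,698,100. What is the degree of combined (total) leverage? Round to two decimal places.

Total contribution margin = 242,160 × R$218.78 = R$52,979,764.80.
EBIT = R$52,979,764.80 − R$17,814,900 = R$35,164,864.80. Interest = R$8,698,100.00.
DOL = R$52,979,764.80 ÷ R$35,164,864.80 = 1.5066; DFL = R$35,164,864.80 ÷ R$26,466,764.80 = 1.3286.
Combined leverage = 1.5066 × 1.3286 = 2.0017.

2.00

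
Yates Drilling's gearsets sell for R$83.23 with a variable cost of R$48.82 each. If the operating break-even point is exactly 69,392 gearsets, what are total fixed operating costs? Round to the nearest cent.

R$2,387,778.72

Each unit contributes R$83.23 − R$48.82 = R$34.41.
Fixed costs = break-even units × CM = 69,392 × R$34.41 = R$2,387,778.72.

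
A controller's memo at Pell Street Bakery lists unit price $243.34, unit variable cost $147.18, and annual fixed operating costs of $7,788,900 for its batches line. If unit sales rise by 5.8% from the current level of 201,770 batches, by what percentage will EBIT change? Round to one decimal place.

Contribution at this volume is 201,770 × $96.16 = $19,402,203.20.
EBIT = $19,402,203.20 − $7,788,900 = $11,613,303.20.
So DOL = total CM / EBIT = $19,402,203.20 / $11,613,303.20 = 1.6707.
So EBIT moves 1.6707 × (+5.8%) = +9.7%.

+9.7%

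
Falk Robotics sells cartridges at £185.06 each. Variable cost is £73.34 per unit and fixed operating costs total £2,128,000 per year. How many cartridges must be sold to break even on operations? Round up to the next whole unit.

19,048 cartridges

Contribution margin per unit = £185.06 − £73.34 = £111.72.
Units to break even: £2,128,000 ÷ £111.72 = 19,047.62, rounded up to 19,048.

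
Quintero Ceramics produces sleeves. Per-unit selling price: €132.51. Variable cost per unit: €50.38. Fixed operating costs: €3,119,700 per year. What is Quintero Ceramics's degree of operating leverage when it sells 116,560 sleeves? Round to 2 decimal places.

1.48

Contribution at this volume is 116,560 × €82.13 = €9,573,072.80.
Subtracting fixed costs: EBIT = €9,573,072.80 − €3,119,700 = €6,453,372.80.
DOL = contribution ÷ EBIT = €9,573,072.80 ÷ €6,453,372.80 = 1.4834.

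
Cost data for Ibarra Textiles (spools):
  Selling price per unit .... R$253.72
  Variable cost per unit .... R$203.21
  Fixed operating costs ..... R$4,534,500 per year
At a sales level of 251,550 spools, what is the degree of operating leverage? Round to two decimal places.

1.55

Contribution at this volume is 251,550 × R$50.51 = R$12,705,790.50.
EBIT = R$12,705,790.50 − R$4,534,500 = R$8,171,290.50.
Degree of operating leverage = R$12,705,790.50 / R$8,171,290.50 = 1.5549.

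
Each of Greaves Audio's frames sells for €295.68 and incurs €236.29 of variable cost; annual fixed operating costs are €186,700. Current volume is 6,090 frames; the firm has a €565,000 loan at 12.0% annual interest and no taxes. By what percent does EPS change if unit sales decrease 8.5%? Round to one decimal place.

-28.7%

At 6,090 units, contribution = 6,090 × €59.39 = €361,685.10.
Operating income = contribution − fixed costs = €361,685.10 − €186,700 = €174,985.10.
After interest of €67,800.00, pre-tax earnings = €107,185.10.
DCL = total CM / (EBIT − I) = €361,685.10 / €107,185.10 = 3.3744.
%ΔEPS = DCL × %ΔSales = 3.3744 × -8.5% = -28.7%.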